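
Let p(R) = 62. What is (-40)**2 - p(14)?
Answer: 1538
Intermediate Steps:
(-40)**2 - p(14) = (-40)**2 - 1*62 = 1600 - 62 = 1538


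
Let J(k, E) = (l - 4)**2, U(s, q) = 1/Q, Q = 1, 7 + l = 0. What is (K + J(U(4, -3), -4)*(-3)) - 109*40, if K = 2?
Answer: -4721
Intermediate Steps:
l = -7 (l = -7 + 0 = -7)
U(s, q) = 1 (U(s, q) = 1/1 = 1)
J(k, E) = 121 (J(k, E) = (-7 - 4)**2 = (-11)**2 = 121)
(K + J(U(4, -3), -4)*(-3)) - 109*40 = (2 + 121*(-3)) - 109*40 = (2 - 363) - 4360 = -361 - 4360 = -4721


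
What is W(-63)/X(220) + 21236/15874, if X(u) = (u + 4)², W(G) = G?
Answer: 76038391/56892416 ≈ 1.3365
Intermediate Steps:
X(u) = (4 + u)²
W(-63)/X(220) + 21236/15874 = -63/(4 + 220)² + 21236/15874 = -63/(224²) + 21236*(1/15874) = -63/50176 + 10618/7937 = -63*1/50176 + 10618/7937 = -9/7168 + 10618/7937 = 76038391/56892416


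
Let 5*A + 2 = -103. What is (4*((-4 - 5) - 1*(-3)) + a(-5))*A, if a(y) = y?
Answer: 609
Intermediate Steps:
A = -21 (A = -2/5 + (1/5)*(-103) = -2/5 - 103/5 = -21)
(4*((-4 - 5) - 1*(-3)) + a(-5))*A = (4*((-4 - 5) - 1*(-3)) - 5)*(-21) = (4*(-9 + 3) - 5)*(-21) = (4*(-6) - 5)*(-21) = (-24 - 5)*(-21) = -29*(-21) = 609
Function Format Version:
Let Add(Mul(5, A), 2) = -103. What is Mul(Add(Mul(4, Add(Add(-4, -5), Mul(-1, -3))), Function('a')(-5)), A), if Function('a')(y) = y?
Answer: 609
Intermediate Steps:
A = -21 (A = Add(Rational(-2, 5), Mul(Rational(1, 5), -103)) = Add(Rational(-2, 5), Rational(-103, 5)) = -21)
Mul(Add(Mul(4, Add(Add(-4, -5), Mul(-1, -3))), Function('a')(-5)), A) = Mul(Add(Mul(4, Add(Add(-4, -5), Mul(-1, -3))), -5), -21) = Mul(Add(Mul(4, Add(-9, 3)), -5), -21) = Mul(Add(Mul(4, -6), -5), -21) = Mul(Add(-24, -5), -21) = Mul(-29, -21) = 609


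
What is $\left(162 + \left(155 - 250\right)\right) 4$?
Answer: $268$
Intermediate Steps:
$\left(162 + \left(155 - 250\right)\right) 4 = \left(162 - 95\right) 4 = 67 \cdot 4 = 268$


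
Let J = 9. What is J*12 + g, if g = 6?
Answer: 114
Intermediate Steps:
J*12 + g = 9*12 + 6 = 108 + 6 = 114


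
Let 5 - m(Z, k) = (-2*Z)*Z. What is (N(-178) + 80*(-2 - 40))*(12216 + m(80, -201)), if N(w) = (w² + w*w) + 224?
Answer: 1507064872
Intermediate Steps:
m(Z, k) = 5 + 2*Z² (m(Z, k) = 5 - (-2*Z)*Z = 5 - (-2)*Z² = 5 + 2*Z²)
N(w) = 224 + 2*w² (N(w) = (w² + w²) + 224 = 2*w² + 224 = 224 + 2*w²)
(N(-178) + 80*(-2 - 40))*(12216 + m(80, -201)) = ((224 + 2*(-178)²) + 80*(-2 - 40))*(12216 + (5 + 2*80²)) = ((224 + 2*31684) + 80*(-42))*(12216 + (5 + 2*6400)) = ((224 + 63368) - 3360)*(12216 + (5 + 12800)) = (63592 - 3360)*(12216 + 12805) = 60232*25021 = 1507064872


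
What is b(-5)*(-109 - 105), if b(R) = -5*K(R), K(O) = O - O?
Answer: 0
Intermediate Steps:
K(O) = 0
b(R) = 0 (b(R) = -5*0 = 0)
b(-5)*(-109 - 105) = 0*(-109 - 105) = 0*(-214) = 0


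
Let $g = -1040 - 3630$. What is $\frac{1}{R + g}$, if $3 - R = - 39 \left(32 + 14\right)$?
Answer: $- \frac{1}{2873} \approx -0.00034807$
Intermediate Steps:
$g = -4670$
$R = 1797$ ($R = 3 - - 39 \left(32 + 14\right) = 3 - \left(-39\right) 46 = 3 - -1794 = 3 + 1794 = 1797$)
$\frac{1}{R + g} = \frac{1}{1797 - 4670} = \frac{1}{-2873} = - \frac{1}{2873}$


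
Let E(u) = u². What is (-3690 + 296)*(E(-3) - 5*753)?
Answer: 12747864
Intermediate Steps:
(-3690 + 296)*(E(-3) - 5*753) = (-3690 + 296)*((-3)² - 5*753) = -3394*(9 - 3765) = -3394*(-3756) = 12747864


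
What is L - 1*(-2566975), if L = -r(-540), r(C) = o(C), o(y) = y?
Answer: 2567515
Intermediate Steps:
r(C) = C
L = 540 (L = -1*(-540) = 540)
L - 1*(-2566975) = 540 - 1*(-2566975) = 540 + 2566975 = 2567515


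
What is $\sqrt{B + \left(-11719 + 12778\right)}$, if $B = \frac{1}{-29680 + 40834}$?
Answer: $\frac{7 \sqrt{15910158}}{858} \approx 32.542$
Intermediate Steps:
$B = \frac{1}{11154} \approx 8.9654 \cdot 10^{-5}$
$\sqrt{B + \left(-11719 + 12778\right)} = \sqrt{\frac{1}{11154} + \left(-11719 + 12778\right)} = \sqrt{\frac{1}{11154} + 1059} = \sqrt{\frac{11812087}{11154}} = \frac{7 \sqrt{15910158}}{858}$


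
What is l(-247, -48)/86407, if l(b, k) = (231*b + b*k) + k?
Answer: -45249/86407 ≈ -0.52367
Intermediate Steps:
l(b, k) = k + 231*b + b*k
l(-247, -48)/86407 = (-48 + 231*(-247) - 247*(-48))/86407 = (-48 - 57057 + 11856)*(1/86407) = -45249*1/86407 = -45249/86407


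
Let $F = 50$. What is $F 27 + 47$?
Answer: $1397$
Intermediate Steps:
$F 27 + 47 = 50 \cdot 27 + 47 = 1350 + 47 = 1397$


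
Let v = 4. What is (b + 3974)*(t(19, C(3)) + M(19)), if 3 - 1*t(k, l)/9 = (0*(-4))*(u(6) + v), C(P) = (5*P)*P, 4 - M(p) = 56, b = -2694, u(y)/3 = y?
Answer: -32000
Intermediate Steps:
u(y) = 3*y
M(p) = -52 (M(p) = 4 - 1*56 = 4 - 56 = -52)
C(P) = 5*P²
t(k, l) = 27 (t(k, l) = 27 - 9*0*(-4)*(3*6 + 4) = 27 - 0*(18 + 4) = 27 - 0*22 = 27 - 9*0 = 27 + 0 = 27)
(b + 3974)*(t(19, C(3)) + M(19)) = (-2694 + 3974)*(27 - 52) = 1280*(-25) = -32000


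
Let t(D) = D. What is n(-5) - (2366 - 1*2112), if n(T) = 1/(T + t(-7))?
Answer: -3049/12 ≈ -254.08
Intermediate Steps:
n(T) = 1/(-7 + T) (n(T) = 1/(T - 7) = 1/(-7 + T))
n(-5) - (2366 - 1*2112) = 1/(-7 - 5) - (2366 - 1*2112) = 1/(-12) - (2366 - 2112) = -1/12 - 1*254 = -1/12 - 254 = -3049/12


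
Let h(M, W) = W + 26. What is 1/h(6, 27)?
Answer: 1/53 ≈ 0.018868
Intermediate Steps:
h(M, W) = 26 + W
1/h(6, 27) = 1/(26 + 27) = 1/53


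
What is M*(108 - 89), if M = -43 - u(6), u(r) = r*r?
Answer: -1501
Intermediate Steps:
u(r) = r²
M = -79 (M = -43 - 1*6² = -43 - 1*36 = -43 - 36 = -79)
M*(108 - 89) = -79*(108 - 89) = -79*19 = -1501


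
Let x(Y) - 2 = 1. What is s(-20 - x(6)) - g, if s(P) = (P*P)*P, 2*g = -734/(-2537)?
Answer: -30868046/2537 ≈ -12167.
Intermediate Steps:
x(Y) = 3 (x(Y) = 2 + 1 = 3)
g = 367/2537 (g = (-734/(-2537))/2 = (-734*(-1/2537))/2 = (½)*(734/2537) = 367/2537 ≈ 0.14466)
s(P) = P³ (s(P) = P²*P = P³)
s(-20 - x(6)) - g = (-20 - 1*3)³ - 1*367/2537 = (-20 - 3)³ - 367/2537 = (-23)³ - 367/2537 = -12167 - 367/2537 = -30868046/2537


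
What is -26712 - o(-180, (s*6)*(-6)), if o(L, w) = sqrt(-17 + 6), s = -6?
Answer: -26712 - I*sqrt(11) ≈ -26712.0 - 3.3166*I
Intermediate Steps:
o(L, w) = I*sqrt(11) (o(L, w) = sqrt(-11) = I*sqrt(11))
-26712 - o(-180, (s*6)*(-6)) = -26712 - I*sqrt(11)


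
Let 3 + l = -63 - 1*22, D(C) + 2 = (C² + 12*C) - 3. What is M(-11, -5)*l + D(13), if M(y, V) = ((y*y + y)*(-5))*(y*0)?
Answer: 320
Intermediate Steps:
D(C) = -5 + C² + 12*C (D(C) = -2 + ((C² + 12*C) - 3) = -2 + (-3 + C² + 12*C) = -5 + C² + 12*C)
l = -88 (l = -3 + (-63 - 1*22) = -3 + (-63 - 22) = -3 - 85 = -88)
M(y, V) = 0 (M(y, V) = ((y² + y)*(-5))*0 = ((y + y²)*(-5))*0 = (-5*y - 5*y²)*0 = 0)
M(-11, -5)*l + D(13) = 0*(-88) + (-5 + 13² + 12*13) = 0 + (-5 + 169 + 156) = 0 + 320 = 320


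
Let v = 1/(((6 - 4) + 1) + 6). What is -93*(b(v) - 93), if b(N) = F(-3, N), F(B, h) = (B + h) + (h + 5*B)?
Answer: 30907/3 ≈ 10302.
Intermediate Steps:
v = 1/9 (v = 1/((2 + 1) + 6) = 1/(3 + 6) = 1/9 ≈ 0.11111)
F(B, h) = 2*h + 6*B
b(N) = -18 + 2*N (b(N) = 2*N + 6*(-3) = 2*N - 18 = -18 + 2*N)
-93*(b(v) - 93) = -93*((-18 + 2*(1/9)) - 93) = -93*((-18 + 2/9) - 93) = -93*(-160/9 - 93) = -93*(-997/9) = 30907/3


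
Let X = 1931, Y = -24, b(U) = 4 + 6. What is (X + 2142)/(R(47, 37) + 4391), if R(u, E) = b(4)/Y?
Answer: 48876/52687 ≈ 0.92767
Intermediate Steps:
b(U) = 10
R(u, E) = -5/12 (R(u, E) = 10/(-24) = 10*(-1/24) = -5/12)
(X + 2142)/(R(47, 37) + 4391) = (1931 + 2142)/(-5/12 + 4391) = 4073/(52687/12) = 4073*(12/52687) = 48876/52687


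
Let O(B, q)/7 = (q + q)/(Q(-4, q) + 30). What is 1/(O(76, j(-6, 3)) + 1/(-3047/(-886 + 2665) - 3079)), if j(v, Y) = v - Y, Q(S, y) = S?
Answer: -71247644/345300171 ≈ -0.20634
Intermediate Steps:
O(B, q) = 7*q/13 (O(B, q) = 7*((q + q)/(-4 + 30)) = 7*((2*q)/26) = 7*((2*q)*(1/26)) = 7*(q/13) = 7*q/13)
1/(O(76, j(-6, 3)) + 1/(-3047/(-886 + 2665) - 3079)) = 1/(7*(-6 - 1*3)/13 + 1/(-3047/(-886 + 2665) - 3079)) = 1/(7*(-6 - 3)/13 + 1/(-3047/1779 - 3079)) = 1/((7/13)*(-9) + 1/(-3047*1/1779 - 3079)) = 1/(-63/13 + 1/(-3047/1779 - 3079)) = 1/(-63/13 + 1/(-5480588/1779)) = 1/(-63/13 - 1779/5480588) = 1/(-345300171/71247644) = -71247644/345300171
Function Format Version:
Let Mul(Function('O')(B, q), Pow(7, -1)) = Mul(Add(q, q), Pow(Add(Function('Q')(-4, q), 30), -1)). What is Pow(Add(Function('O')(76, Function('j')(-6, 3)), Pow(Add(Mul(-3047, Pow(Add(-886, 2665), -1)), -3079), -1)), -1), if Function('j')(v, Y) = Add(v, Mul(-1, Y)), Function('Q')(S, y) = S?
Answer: Rational(-71247644, 345300171) ≈ -0.20634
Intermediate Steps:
Function('O')(B, q) = Mul(Rational(7, 13), q) (Function('O')(B, q) = Mul(7, Mul(Add(q, q), Pow(Add(-4, 30), -1))) = Mul(7, Mul(Mul(2, q), Pow(26, -1))) = Mul(7, Mul(Mul(2, q), Rational(1, 26))) = Mul(7, Mul(Rational(1, 13), q)) = Mul(Rational(7, 13), q))
Pow(Add(Function('O')(76, Function('j')(-6, 3)), Pow(Add(Mul(-3047, Pow(Add(-886, 2665), -1)), -3079), -1)), -1) = Pow(Add(Mul(Rational(7, 13), Add(-6, Mul(-1, 3))), Pow(Add(Mul(-3047, Pow(Add(-886, 2665), -1)), -3079), -1)), -1) = Pow(Add(Mul(Rational(7, 13), Add(-6, -3)), Pow(Add(Mul(-3047, Pow(1779, -1)), -3079), -1)), -1) = Pow(Add(Mul(Rational(7, 13), -9), Pow(Add(Mul(-3047, Rational(1, 1779)), -3079), -1)), -1) = Pow(Add(Rational(-63, 13), Pow(Add(Rational(-3047, 1779), -3079), -1)), -1) = Pow(Add(Rational(-63, 13), Pow(Rational(-5480588, 1779), -1)), -1) = Pow(Add(Rational(-63, 13), Rational(-1779, 5480588)), -1) = Pow(Rational(-345300171, 71247644), -1) = Rational(-71247644, 345300171)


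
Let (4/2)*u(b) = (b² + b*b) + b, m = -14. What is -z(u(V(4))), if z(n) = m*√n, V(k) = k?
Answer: 42*√2 ≈ 59.397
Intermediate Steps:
u(b) = b² + b/2 (u(b) = ((b² + b*b) + b)/2 = ((b² + b²) + b)/2 = (2*b² + b)/2 = (b + 2*b²)/2 = b² + b/2)
z(n) = -14*√n
-z(u(V(4))) = -(-14)*√(4*(½ + 4)) = -(-14)*√(4*(9/2)) = -(-14)*√18 = -(-14)*3*√2 = -(-42)*√2 = 42*√2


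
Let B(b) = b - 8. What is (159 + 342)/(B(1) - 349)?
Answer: -501/356 ≈ -1.4073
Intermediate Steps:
B(b) = -8 + b
(159 + 342)/(B(1) - 349) = (159 + 342)/((-8 + 1) - 349) = 501/(-7 - 349) = 501/(-356) = 501*(-1/356) = -501/356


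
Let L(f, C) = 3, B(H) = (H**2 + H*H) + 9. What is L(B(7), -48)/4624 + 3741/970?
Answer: 8650647/2242640 ≈ 3.8573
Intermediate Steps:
B(H) = 9 + 2*H**2 (B(H) = (H**2 + H**2) + 9 = 2*H**2 + 9 = 9 + 2*H**2)
L(B(7), -48)/4624 + 3741/970 = 3/4624 + 3741/970 = 8650647/2242640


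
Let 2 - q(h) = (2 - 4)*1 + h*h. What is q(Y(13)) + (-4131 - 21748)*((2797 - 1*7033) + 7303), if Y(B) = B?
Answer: -79371058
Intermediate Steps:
q(h) = 4 - h**2 (q(h) = 2 - ((2 - 4)*1 + h*h) = 2 - (-2*1 + h**2) = 2 - (-2 + h**2) = 2 + (2 - h**2) = 4 - h**2)
q(Y(13)) + (-4131 - 21748)*((2797 - 1*7033) + 7303) = (4 - 1*13**2) + (-4131 - 21748)*((2797 - 1*7033) + 7303) = (4 - 1*169) - 25879*((2797 - 7033) + 7303) = (4 - 169) - 25879*(-4236 + 7303) = -165 - 25879*3067 = -165 - 79370893 = -79371058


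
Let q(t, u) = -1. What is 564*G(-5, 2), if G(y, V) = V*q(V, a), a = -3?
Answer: -1128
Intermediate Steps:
G(y, V) = -V (G(y, V) = V*(-1) = -V)
564*G(-5, 2) = 564*(-1*2) = 564*(-2) = -1128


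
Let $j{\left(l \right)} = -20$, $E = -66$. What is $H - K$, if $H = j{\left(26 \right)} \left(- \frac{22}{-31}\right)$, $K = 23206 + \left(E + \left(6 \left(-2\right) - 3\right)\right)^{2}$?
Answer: $- \frac{923217}{31} \approx -29781.0$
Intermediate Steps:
$K = 29767$ ($K = 23206 + \left(-66 + \left(6 \left(-2\right) - 3\right)\right)^{2} = 23206 + \left(-66 - 15\right)^{2} = 23206 + \left(-81\right)^{2} = 23206 + 6561 = 29767$)
$H = - \frac{440}{31}$ ($H = - 20 \left(- \frac{22}{-31}\right) = - 20 \left(\left(-22\right) \left(- \frac{1}{31}\right)\right) = \left(-20\right) \frac{22}{31} = - \frac{440}{31} \approx -14.194$)
$H - K = - \frac{440}{31} - 29767 = - \frac{923217}{31}$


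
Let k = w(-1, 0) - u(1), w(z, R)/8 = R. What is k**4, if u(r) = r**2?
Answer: 1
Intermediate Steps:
w(z, R) = 8*R
k = -1 (k = 8*0 - 1*1**2 = 0 - 1*1 = 0 - 1 = -1)
k**4 = (-1)**4 = 1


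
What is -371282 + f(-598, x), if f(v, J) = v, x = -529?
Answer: -371880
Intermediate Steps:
-371282 + f(-598, x) = -371282 - 598 = -371880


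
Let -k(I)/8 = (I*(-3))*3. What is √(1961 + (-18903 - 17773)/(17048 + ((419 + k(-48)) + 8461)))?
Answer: 3*√2446162/106 ≈ 44.265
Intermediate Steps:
k(I) = 72*I (k(I) = -8*I*(-3)*3 = -8*(-3*I)*3 = -(-72)*I = 72*I)
√(1961 + (-18903 - 17773)/(17048 + ((419 + k(-48)) + 8461))) = √(1961 + (-18903 - 17773)/(17048 + ((419 + 72*(-48)) + 8461))) = √(1961 - 36676/(17048 + ((419 - 3456) + 8461))) = √(1961 - 36676/(17048 + (-3037 + 8461))) = √(1961 - 36676/(17048 + 5424)) = √(1961 - 36676/22472) = √(1961 - 36676*1/22472) = √(1961 - 173/106) = √(207693/106) = 3*√2446162/106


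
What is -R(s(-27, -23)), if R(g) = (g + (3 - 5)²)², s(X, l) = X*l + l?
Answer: -362404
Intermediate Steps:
s(X, l) = l + X*l
R(g) = (4 + g)² (R(g) = (g + (-2)²)² = (g + 4)² = (4 + g)²)
-R(s(-27, -23)) = -(4 - 23*(1 - 27))² = -(4 - 23*(-26))² = -(4 + 598)² = -1*602² = -1*362404 = -362404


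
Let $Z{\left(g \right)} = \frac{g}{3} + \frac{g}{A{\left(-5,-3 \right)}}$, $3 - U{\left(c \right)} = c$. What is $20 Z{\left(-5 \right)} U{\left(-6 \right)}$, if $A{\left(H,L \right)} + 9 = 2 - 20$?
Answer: $- \frac{800}{3} \approx -266.67$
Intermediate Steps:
$U{\left(c \right)} = 3 - c$
$A{\left(H,L \right)} = -27$ ($A{\left(H,L \right)} = -9 + \left(2 - 20\right) = -9 - 18 = -27$)
$Z{\left(g \right)} = \frac{8 g}{27}$ ($Z{\left(g \right)} = \frac{g}{3} + \frac{g}{-27} = g \frac{1}{3} + g \left(- \frac{1}{27}\right) = \frac{g}{3} - \frac{g}{27} = \frac{8 g}{27}$)
$20 Z{\left(-5 \right)} U{\left(-6 \right)} = 20 \cdot \frac{8}{27} \left(-5\right) \left(3 - -6\right) = 20 \left(- \frac{40}{27}\right) \left(3 + 6\right) = \left(- \frac{800}{27}\right) 9 = - \frac{800}{3}$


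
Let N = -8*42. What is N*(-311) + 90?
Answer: 104586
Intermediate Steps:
N = -336
N*(-311) + 90 = -336*(-311) + 90 = 104496 + 90 = 104586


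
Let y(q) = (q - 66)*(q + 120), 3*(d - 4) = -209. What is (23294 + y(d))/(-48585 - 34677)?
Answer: -145261/749358 ≈ -0.19385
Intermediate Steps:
d = -197/3 (d = 4 + (1/3)*(-209) = 4 - 209/3 = -197/3 ≈ -65.667)
y(q) = (-66 + q)*(120 + q)
(23294 + y(d))/(-48585 - 34677) = (23294 + (-7920 + (-197/3)**2 + 54*(-197/3)))/(-48585 - 34677) = (23294 + (-7920 + 38809/9 - 3546))/(-83262) = (23294 - 64385/9)*(-1/83262) = (145261/9)*(-1/83262) = -145261/749358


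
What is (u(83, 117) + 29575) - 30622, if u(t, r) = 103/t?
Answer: -86798/83 ≈ -1045.8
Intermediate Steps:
(u(83, 117) + 29575) - 30622 = (103/83 + 29575) - 30622 = 2454828/83 - 30622 = -86798/83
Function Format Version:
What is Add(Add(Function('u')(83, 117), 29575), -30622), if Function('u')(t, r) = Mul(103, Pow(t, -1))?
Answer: Rational(-86798, 83) ≈ -1045.8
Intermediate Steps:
Add(Add(Function('u')(83, 117), 29575), -30622) = Add(Add(Mul(103, Pow(83, -1)), 29575), -30622) = Add(Add(Mul(103, Rational(1, 83)), 29575), -30622) = Add(Add(Rational(103, 83), 29575), -30622) = Add(Rational(2454828, 83), -30622) = Rational(-86798, 83)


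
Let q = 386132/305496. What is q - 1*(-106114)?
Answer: 8104447169/76374 ≈ 1.0612e+5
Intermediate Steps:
q = 96533/76374 (q = 386132*(1/305496) = 96533/76374 ≈ 1.2640)
q - 1*(-106114) = 96533/76374 - 1*(-106114) = 96533/76374 + 106114 = 8104447169/76374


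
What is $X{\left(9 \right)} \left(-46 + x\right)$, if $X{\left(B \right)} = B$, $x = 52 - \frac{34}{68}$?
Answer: $\frac{99}{2} \approx 49.5$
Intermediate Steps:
$x = \frac{103}{2}$ ($x = 52 - 34 \cdot \frac{1}{68} = 52 - \frac{1}{2} = \frac{103}{2} \approx 51.5$)
$X{\left(9 \right)} \left(-46 + x\right) = 9 \left(-46 + \frac{103}{2}\right) = 9 \cdot \frac{11}{2} = \frac{99}{2}$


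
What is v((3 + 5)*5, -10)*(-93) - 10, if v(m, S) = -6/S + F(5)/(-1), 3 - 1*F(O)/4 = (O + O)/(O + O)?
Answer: 3391/5 ≈ 678.20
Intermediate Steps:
F(O) = 8 (F(O) = 12 - 4*(O + O)/(O + O) = 12 - 4*2*O/(2*O) = 12 - 4*2*O*1/(2*O) = 12 - 4*1 = 12 - 4 = 8)
v(m, S) = -8 - 6/S (v(m, S) = -6/S + 8/(-1) = -6/S + 8*(-1) = -6/S - 8 = -8 - 6/S)
v((3 + 5)*5, -10)*(-93) - 10 = (-8 - 6/(-10))*(-93) - 10 = (-8 - 6*(-⅒))*(-93) - 10 = (-8 + ⅗)*(-93) - 10 = -37/5*(-93) - 10 = 3441/5 - 10 = 3391/5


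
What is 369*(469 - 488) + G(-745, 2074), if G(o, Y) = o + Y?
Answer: -5682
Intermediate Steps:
G(o, Y) = Y + o
369*(469 - 488) + G(-745, 2074) = 369*(469 - 488) + (2074 - 745) = 369*(-19) + 1329 = -7011 + 1329 = -5682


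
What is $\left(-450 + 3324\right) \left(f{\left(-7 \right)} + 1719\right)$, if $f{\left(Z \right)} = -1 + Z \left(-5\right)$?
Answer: $5038122$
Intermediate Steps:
$f{\left(Z \right)} = -1 - 5 Z$
$\left(-450 + 3324\right) \left(f{\left(-7 \right)} + 1719\right) = \left(-450 + 3324\right) \left(\left(-1 - -35\right) + 1719\right) = 2874 \left(\left(-1 + 35\right) + 1719\right) = 2874 \left(34 + 1719\right) = 2874 \cdot 1753 = 5038122$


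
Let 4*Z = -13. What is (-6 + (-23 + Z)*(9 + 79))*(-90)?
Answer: 208440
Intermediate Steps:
Z = -13/4 (Z = (¼)*(-13) = -13/4 ≈ -3.2500)
(-6 + (-23 + Z)*(9 + 79))*(-90) = (-6 + (-23 - 13/4)*(9 + 79))*(-90) = (-6 - 105/4*88)*(-90) = (-6 - 2310)*(-90) = -2316*(-90) = 208440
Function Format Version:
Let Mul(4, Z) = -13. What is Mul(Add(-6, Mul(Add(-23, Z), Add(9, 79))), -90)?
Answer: 208440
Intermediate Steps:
Z = Rational(-13, 4) (Z = Mul(Rational(1, 4), -13) = Rational(-13, 4) ≈ -3.2500)
Mul(Add(-6, Mul(Add(-23, Z), Add(9, 79))), -90) = Mul(Add(-6, Mul(Add(-23, Rational(-13, 4)), Add(9, 79))), -90) = Mul(Add(-6, Mul(Rational(-105, 4), 88)), -90) = Mul(Add(-6, -2310), -90) = Mul(-2316, -90) = 208440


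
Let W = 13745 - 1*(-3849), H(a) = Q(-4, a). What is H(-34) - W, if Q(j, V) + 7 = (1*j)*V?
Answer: -17465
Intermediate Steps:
Q(j, V) = -7 + V*j (Q(j, V) = -7 + (1*j)*V = -7 + j*V = -7 + V*j)
H(a) = -7 - 4*a (H(a) = -7 + a*(-4) = -7 - 4*a)
W = 17594 (W = 13745 + 3849 = 17594)
H(-34) - W = (-7 - 4*(-34)) - 1*17594 = (-7 + 136) - 17594 = 129 - 17594 = -17465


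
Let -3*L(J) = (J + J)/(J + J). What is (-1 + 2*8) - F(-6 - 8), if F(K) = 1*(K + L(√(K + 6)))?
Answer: 88/3 ≈ 29.333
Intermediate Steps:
L(J) = -⅓ (L(J) = -(J + J)/(3*(J + J)) = -2*J/(3*(2*J)) = -2*J*1/(2*J)/3 = -⅓*1 = -⅓)
F(K) = -⅓ + K (F(K) = 1*(K - ⅓) = 1*(-⅓ + K) = -⅓ + K)
(-1 + 2*8) - F(-6 - 8) = (-1 + 2*8) - (-⅓ + (-6 - 8)) = (-1 + 16) - (-⅓ - 14) = 15 - 1*(-43/3) = 15 + 43/3 = 88/3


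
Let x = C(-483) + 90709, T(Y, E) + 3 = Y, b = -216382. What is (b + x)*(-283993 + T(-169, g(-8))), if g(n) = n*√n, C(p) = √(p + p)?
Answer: 35711868045 - 284165*I*√966 ≈ 3.5712e+10 - 8.832e+6*I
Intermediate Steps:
C(p) = √2*√p (C(p) = √(2*p) = √2*√p)
g(n) = n^(3/2)
T(Y, E) = -3 + Y
x = 90709 + I*√966 (x = √2*√(-483) + 90709 = √2*(I*√483) + 90709 = I*√966 + 90709 = 90709 + I*√966 ≈ 90709.0 + 31.081*I)
(b + x)*(-283993 + T(-169, g(-8))) = (-216382 + (90709 + I*√966))*(-283993 + (-3 - 169)) = (-125673 + I*√966)*(-283993 - 172) = (-125673 + I*√966)*(-284165) = 35711868045 - 284165*I*√966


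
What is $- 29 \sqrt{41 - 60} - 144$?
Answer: $-144 - 29 i \sqrt{19} \approx -144.0 - 126.41 i$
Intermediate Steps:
$- 29 \sqrt{41 - 60} - 144 = - 29 \sqrt{-19} - 144 = - 29 i \sqrt{19} - 144 = -144 - 29 i \sqrt{19}$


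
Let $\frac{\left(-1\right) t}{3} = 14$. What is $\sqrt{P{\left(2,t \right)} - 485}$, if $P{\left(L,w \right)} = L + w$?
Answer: $5 i \sqrt{21} \approx 22.913 i$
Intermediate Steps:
$t = -42$ ($t = \left(-3\right) 14 = -42$)
$\sqrt{P{\left(2,t \right)} - 485} = \sqrt{\left(2 - 42\right) - 485} = \sqrt{-40 - 485} = \sqrt{-525} = 5 i \sqrt{21}$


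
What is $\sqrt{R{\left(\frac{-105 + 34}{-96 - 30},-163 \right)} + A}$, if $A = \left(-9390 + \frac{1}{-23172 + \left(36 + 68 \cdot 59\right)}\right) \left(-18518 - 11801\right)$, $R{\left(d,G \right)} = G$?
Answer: $\frac{\sqrt{26030211556200607}}{9562} \approx 16873.0$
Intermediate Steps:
$A = \frac{5444515051159}{19124}$ ($A = \left(-9390 + \frac{1}{-23172 + \left(36 + 4012\right)}\right) \left(-30319\right) = \left(-9390 + \frac{1}{-23172 + 4048}\right) \left(-30319\right) = \left(-9390 + \frac{1}{-19124}\right) \left(-30319\right) = \left(-9390 - \frac{1}{19124}\right) \left(-30319\right) = \left(- \frac{179574361}{19124}\right) \left(-30319\right) = \frac{5444515051159}{19124} \approx 2.847 \cdot 10^{8}$)
$\sqrt{R{\left(\frac{-105 + 34}{-96 - 30},-163 \right)} + A} = \sqrt{-163 + \frac{5444515051159}{19124}} = \sqrt{\frac{5444511933947}{19124}} = \frac{\sqrt{26030211556200607}}{9562}$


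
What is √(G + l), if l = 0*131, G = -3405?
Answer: I*√3405 ≈ 58.352*I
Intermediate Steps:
l = 0
√(G + l) = √(-3405 + 0) = √(-3405) = I*√3405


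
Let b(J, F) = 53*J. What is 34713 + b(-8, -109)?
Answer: 34289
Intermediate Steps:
34713 + b(-8, -109) = 34713 + 53*(-8) = 34713 - 424 = 34289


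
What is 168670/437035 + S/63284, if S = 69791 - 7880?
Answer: 7546277233/5531464588 ≈ 1.3642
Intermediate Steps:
S = 61911
168670/437035 + S/63284 = 168670/437035 + 61911/63284 = 168670*(1/437035) + 61911*(1/63284) = 33734/87407 + 61911/63284 = 7546277233/5531464588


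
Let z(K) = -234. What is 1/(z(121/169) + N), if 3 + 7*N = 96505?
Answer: 1/13552 ≈ 7.3790e-5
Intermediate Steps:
N = 13786 (N = -3/7 + (1/7)*96505 = -3/7 + 96505/7 = 13786)
1/(z(121/169) + N) = 1/(-234 + 13786) = 1/13552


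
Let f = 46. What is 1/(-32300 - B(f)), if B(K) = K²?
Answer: -1/34416 ≈ -2.9056e-5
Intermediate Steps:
1/(-32300 - B(f)) = 1/(-32300 - 1*46²) = 1/(-32300 - 1*2116) = 1/(-32300 - 2116) = 1/(-34416) = -1/34416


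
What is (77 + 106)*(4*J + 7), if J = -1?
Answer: 549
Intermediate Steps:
(77 + 106)*(4*J + 7) = (77 + 106)*(4*(-1) + 7) = 183*(-4 + 7) = 183*3 = 549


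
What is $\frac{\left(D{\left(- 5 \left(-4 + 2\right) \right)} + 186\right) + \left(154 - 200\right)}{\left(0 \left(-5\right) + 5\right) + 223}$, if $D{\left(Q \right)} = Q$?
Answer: $\frac{25}{38} \approx 0.6579$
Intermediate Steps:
$\frac{\left(D{\left(- 5 \left(-4 + 2\right) \right)} + 186\right) + \left(154 - 200\right)}{\left(0 \left(-5\right) + 5\right) + 223} = \frac{\left(- 5 \left(-4 + 2\right) + 186\right) + \left(154 - 200\right)}{\left(0 \left(-5\right) + 5\right) + 223} = \frac{\left(\left(-5\right) \left(-2\right) + 186\right) + \left(154 - 200\right)}{\left(0 + 5\right) + 223} = \frac{\left(10 + 186\right) - 46}{5 + 223} = \frac{196 - 46}{228} = 150 \cdot \frac{1}{228} = \frac{25}{38}$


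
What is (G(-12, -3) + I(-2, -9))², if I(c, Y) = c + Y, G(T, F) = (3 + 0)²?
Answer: 4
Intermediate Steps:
G(T, F) = 9 (G(T, F) = 3² = 9)
I(c, Y) = Y + c
(G(-12, -3) + I(-2, -9))² = (9 + (-9 - 2))² = (9 - 11)² = (-2)² = 4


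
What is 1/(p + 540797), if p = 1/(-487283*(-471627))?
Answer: 229815819441/124283705706234478 ≈ 1.8491e-6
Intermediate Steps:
p = 1/229815819441 (p = -1/487283*(-1/471627) = 1/229815819441 ≈ 4.3513e-12)
1/(p + 540797) = 1/(1/229815819441 + 540797) = 1/(124283705706234478/229815819441) = 229815819441/124283705706234478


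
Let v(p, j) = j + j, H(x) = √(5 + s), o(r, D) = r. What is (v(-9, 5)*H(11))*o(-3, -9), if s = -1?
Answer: -60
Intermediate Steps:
H(x) = 2 (H(x) = √(5 - 1) = √4 = 2)
v(p, j) = 2*j
(v(-9, 5)*H(11))*o(-3, -9) = ((2*5)*2)*(-3) = (10*2)*(-3) = 20*(-3) = -60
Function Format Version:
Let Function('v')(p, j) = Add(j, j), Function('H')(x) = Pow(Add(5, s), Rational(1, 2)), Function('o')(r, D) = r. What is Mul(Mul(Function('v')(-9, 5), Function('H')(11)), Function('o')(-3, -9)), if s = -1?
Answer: -60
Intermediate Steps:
Function('H')(x) = 2 (Function('H')(x) = Pow(Add(5, -1), Rational(1, 2)) = Pow(4, Rational(1, 2)) = 2)
Function('v')(p, j) = Mul(2, j)
Mul(Mul(Function('v')(-9, 5), Function('H')(11)), Function('o')(-3, -9)) = Mul(Mul(Mul(2, 5), 2), -3) = Mul(Mul(10, 2), -3) = Mul(20, -3) = -60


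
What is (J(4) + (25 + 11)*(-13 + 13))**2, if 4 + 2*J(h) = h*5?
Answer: 64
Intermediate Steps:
J(h) = -2 + 5*h/2 (J(h) = -2 + (h*5)/2 = -2 + (5*h)/2 = -2 + 5*h/2)
(J(4) + (25 + 11)*(-13 + 13))**2 = ((-2 + (5/2)*4) + (25 + 11)*(-13 + 13))**2 = ((-2 + 10) + 36*0)**2 = (8 + 0)**2 = 8**2 = 64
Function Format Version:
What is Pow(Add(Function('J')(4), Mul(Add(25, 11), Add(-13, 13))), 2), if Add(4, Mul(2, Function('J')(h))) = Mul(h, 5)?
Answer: 64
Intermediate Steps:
Function('J')(h) = Add(-2, Mul(Rational(5, 2), h)) (Function('J')(h) = Add(-2, Mul(Rational(1, 2), Mul(h, 5))) = Add(-2, Mul(Rational(1, 2), Mul(5, h))) = Add(-2, Mul(Rational(5, 2), h)))
Pow(Add(Function('J')(4), Mul(Add(25, 11), Add(-13, 13))), 2) = Pow(Add(Add(-2, Mul(Rational(5, 2), 4)), Mul(Add(25, 11), Add(-13, 13))), 2) = Pow(Add(Add(-2, 10), Mul(36, 0)), 2) = Pow(Add(8, 0), 2) = Pow(8, 2) = 64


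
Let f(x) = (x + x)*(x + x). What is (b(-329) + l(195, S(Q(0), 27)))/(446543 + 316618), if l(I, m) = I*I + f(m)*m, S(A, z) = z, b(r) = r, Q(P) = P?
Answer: 116428/763161 ≈ 0.15256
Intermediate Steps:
f(x) = 4*x**2 (f(x) = (2*x)*(2*x) = 4*x**2)
l(I, m) = I**2 + 4*m**3 (l(I, m) = I*I + (4*m**2)*m = I**2 + 4*m**3)
(b(-329) + l(195, S(Q(0), 27)))/(446543 + 316618) = (-329 + (195**2 + 4*27**3))/(446543 + 316618) = (-329 + (38025 + 4*19683))/763161 = (-329 + (38025 + 78732))*(1/763161) = (-329 + 116757)*(1/763161) = 116428*(1/763161) = 116428/763161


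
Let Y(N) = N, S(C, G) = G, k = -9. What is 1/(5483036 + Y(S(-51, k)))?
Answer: 1/5483027 ≈ 1.8238e-7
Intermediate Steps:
1/(5483036 + Y(S(-51, k))) = 1/(5483036 - 9) = 1/5483027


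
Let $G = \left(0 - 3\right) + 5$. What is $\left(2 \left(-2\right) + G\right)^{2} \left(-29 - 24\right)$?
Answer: $-212$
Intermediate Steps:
$G = 2$ ($G = -3 + 5 = 2$)
$\left(2 \left(-2\right) + G\right)^{2} \left(-29 - 24\right) = \left(2 \left(-2\right) + 2\right)^{2} \left(-29 - 24\right) = \left(-4 + 2\right)^{2} \left(-53\right) = \left(-2\right)^{2} \left(-53\right) = 4 \left(-53\right) = -212$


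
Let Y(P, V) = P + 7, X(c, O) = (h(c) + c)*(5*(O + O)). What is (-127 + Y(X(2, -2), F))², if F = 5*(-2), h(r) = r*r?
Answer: 57600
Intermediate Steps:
h(r) = r²
F = -10
X(c, O) = 10*O*(c + c²) (X(c, O) = (c² + c)*(5*(O + O)) = (c + c²)*(5*(2*O)) = (c + c²)*(10*O) = 10*O*(c + c²))
Y(P, V) = 7 + P
(-127 + Y(X(2, -2), F))² = (-127 + (7 + 10*(-2)*2*(1 + 2)))² = (-127 + (7 + 10*(-2)*2*3))² = (-127 + (7 - 120))² = (-127 - 113)² = (-240)² = 57600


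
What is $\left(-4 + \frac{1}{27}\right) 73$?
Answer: $- \frac{7811}{27} \approx -289.3$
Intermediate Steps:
$\left(-4 + \frac{1}{27}\right) 73 = \left(- \frac{107}{27}\right) 73 = - \frac{7811}{27}$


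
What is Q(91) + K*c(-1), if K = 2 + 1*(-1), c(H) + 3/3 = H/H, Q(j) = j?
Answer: 91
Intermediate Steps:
c(H) = 0 (c(H) = -1 + H/H = -1 + 1 = 0)
K = 1 (K = 2 - 1 = 1)
Q(91) + K*c(-1) = 91 + 1*0 = 91 + 0 = 91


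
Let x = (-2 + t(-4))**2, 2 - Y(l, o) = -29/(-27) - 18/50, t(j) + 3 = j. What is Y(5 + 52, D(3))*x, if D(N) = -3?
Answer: 2604/25 ≈ 104.16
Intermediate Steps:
t(j) = -3 + j
Y(l, o) = 868/675 (Y(l, o) = 2 - (-29/(-27) - 18/50) = 2 - (-29*(-1/27) - 18*1/50) = 2 - (29/27 - 9/25) = 2 - 1*482/675 = 2 - 482/675 = 868/675)
x = 81 (x = (-2 + (-3 - 4))**2 = (-2 - 7)**2 = (-9)**2 = 81)
Y(5 + 52, D(3))*x = (868/675)*81 = 2604/25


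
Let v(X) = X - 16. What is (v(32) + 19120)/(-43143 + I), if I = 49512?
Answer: 19136/6369 ≈ 3.0046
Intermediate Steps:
v(X) = -16 + X
(v(32) + 19120)/(-43143 + I) = ((-16 + 32) + 19120)/(-43143 + 49512) = (16 + 19120)/6369 = 19136*(1/6369) = 19136/6369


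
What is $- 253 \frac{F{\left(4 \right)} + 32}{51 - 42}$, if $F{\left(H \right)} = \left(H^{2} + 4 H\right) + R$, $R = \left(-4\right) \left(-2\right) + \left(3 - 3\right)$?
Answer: $-2024$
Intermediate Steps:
$R = 8$ ($R = 8 + \left(3 - 3\right) = 8 + 0 = 8$)
$F{\left(H \right)} = 8 + H^{2} + 4 H$ ($F{\left(H \right)} = \left(H^{2} + 4 H\right) + 8 = 8 + H^{2} + 4 H$)
$- 253 \frac{F{\left(4 \right)} + 32}{51 - 42} = - 253 \frac{\left(8 + 4^{2} + 4 \cdot 4\right) + 32}{51 - 42} = - 253 \frac{\left(8 + 16 + 16\right) + 32}{9} = - 253 \left(40 + 32\right) \frac{1}{9} = - 253 \cdot 72 \cdot \frac{1}{9} = \left(-253\right) 8 = -2024$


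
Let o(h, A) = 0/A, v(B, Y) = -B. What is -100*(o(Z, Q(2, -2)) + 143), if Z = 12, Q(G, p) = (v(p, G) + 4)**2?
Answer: -14300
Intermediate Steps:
Q(G, p) = (4 - p)**2 (Q(G, p) = (-p + 4)**2 = (4 - p)**2)
o(h, A) = 0
-100*(o(Z, Q(2, -2)) + 143) = -100*(0 + 143) = -100*143 = -14300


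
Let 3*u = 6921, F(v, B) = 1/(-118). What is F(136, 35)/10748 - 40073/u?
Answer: -50823145579/2925885048 ≈ -17.370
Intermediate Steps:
F(v, B) = -1/118
u = 2307 (u = (⅓)*6921 = 2307)
F(136, 35)/10748 - 40073/u = -1/118/10748 - 40073/2307 = -1/118*1/10748 - 40073*1/2307 = -1/1268264 - 40073/2307 = -50823145579/2925885048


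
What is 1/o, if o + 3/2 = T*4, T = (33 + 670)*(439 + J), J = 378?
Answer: 2/4594805 ≈ 4.3527e-7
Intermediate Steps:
T = 574351 (T = (33 + 670)*(439 + 378) = 703*817 = 574351)
o = 4594805/2 (o = -3/2 + 574351*4 = -3/2 + 2297404 = 4594805/2 ≈ 2.2974e+6)
1/o = 1/(4594805/2) = 2/4594805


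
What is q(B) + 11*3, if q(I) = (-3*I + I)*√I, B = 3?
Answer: 33 - 6*√3 ≈ 22.608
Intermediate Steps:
q(I) = -2*I^(3/2) (q(I) = (-2*I)*√I = -2*I^(3/2))
q(B) + 11*3 = -6*√3 + 11*3 = -6*√3 + 33 = 33 - 6*√3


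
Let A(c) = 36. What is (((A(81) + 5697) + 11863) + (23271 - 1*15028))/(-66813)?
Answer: -8613/22271 ≈ -0.38674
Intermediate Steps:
(((A(81) + 5697) + 11863) + (23271 - 1*15028))/(-66813) = (((36 + 5697) + 11863) + (23271 - 1*15028))/(-66813) = ((5733 + 11863) + (23271 - 15028))*(-1/66813) = (17596 + 8243)*(-1/66813) = 25839*(-1/66813) = -8613/22271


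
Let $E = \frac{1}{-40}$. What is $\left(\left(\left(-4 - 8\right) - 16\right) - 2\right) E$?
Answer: $\frac{3}{4} \approx 0.75$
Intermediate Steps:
$E = - \frac{1}{40} \approx -0.025$
$\left(\left(\left(-4 - 8\right) - 16\right) - 2\right) E = \left(\left(\left(-4 - 8\right) - 16\right) - 2\right) \left(- \frac{1}{40}\right) = \left(\left(-12 - 16\right) - 2\right) \left(- \frac{1}{40}\right) = \left(-28 - 2\right) \left(- \frac{1}{40}\right) = \left(-30\right) \left(- \frac{1}{40}\right) = \frac{3}{4}$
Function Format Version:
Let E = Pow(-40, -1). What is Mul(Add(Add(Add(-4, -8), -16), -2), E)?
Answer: Rational(3, 4) ≈ 0.75000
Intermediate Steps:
E = Rational(-1, 40) ≈ -0.025000
Mul(Add(Add(Add(-4, -8), -16), -2), E) = Mul(Add(Add(Add(-4, -8), -16), -2), Rational(-1, 40)) = Mul(Add(Add(-12, -16), -2), Rational(-1, 40)) = Mul(Add(-28, -2), Rational(-1, 40)) = Mul(-30, Rational(-1, 40)) = Rational(3, 4)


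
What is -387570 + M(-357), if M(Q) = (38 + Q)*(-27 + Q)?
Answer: -265074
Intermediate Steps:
M(Q) = (-27 + Q)*(38 + Q)
-387570 + M(-357) = -387570 + (-1026 + (-357)**2 + 11*(-357)) = -387570 + (-1026 + 127449 - 3927) = -387570 + 122496 = -265074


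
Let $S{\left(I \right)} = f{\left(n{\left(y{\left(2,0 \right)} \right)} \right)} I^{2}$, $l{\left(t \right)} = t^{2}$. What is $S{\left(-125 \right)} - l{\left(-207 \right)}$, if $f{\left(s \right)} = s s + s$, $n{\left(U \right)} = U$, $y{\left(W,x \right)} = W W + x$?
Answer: $269651$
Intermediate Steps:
$y{\left(W,x \right)} = x + W^{2}$ ($y{\left(W,x \right)} = W^{2} + x = x + W^{2}$)
$f{\left(s \right)} = s + s^{2}$ ($f{\left(s \right)} = s^{2} + s = s + s^{2}$)
$S{\left(I \right)} = 20 I^{2}$ ($S{\left(I \right)} = \left(0 + 2^{2}\right) \left(1 + \left(0 + 2^{2}\right)\right) I^{2} = \left(0 + 4\right) \left(1 + \left(0 + 4\right)\right) I^{2} = 4 \left(1 + 4\right) I^{2} = 4 \cdot 5 I^{2} = 20 I^{2}$)
$S{\left(-125 \right)} - l{\left(-207 \right)} = 20 \left(-125\right)^{2} - \left(-207\right)^{2} = 20 \cdot 15625 - 42849 = 312500 - 42849 = 269651$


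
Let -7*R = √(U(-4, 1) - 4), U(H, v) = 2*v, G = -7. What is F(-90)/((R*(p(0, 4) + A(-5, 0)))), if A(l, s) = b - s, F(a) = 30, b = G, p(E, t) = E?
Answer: -15*I*√2 ≈ -21.213*I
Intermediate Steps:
b = -7
R = -I*√2/7 (R = -√(2*1 - 4)/7 = -√(2 - 4)/7 = -I*√2/7 ≈ -0.20203*I)
A(l, s) = -7 - s
F(-90)/((R*(p(0, 4) + A(-5, 0)))) = 30/(((-I*√2/7)*(0 + (-7 - 1*0)))) = 30/(((-I*√2/7)*(0 + (-7 + 0)))) = 30/(((-I*√2/7)*(0 - 7))) = 30/((-I*√2/7*(-7))) = 30/((I*√2)) = 30*(-I*√2/2) = -15*I*√2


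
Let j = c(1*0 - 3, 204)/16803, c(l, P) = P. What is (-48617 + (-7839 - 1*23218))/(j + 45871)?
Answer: -446254074/256923539 ≈ -1.7369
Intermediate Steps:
j = 68/5601 (j = 204/16803 = 204*(1/16803) = 68/5601 ≈ 0.012141)
(-48617 + (-7839 - 1*23218))/(j + 45871) = (-48617 + (-7839 - 1*23218))/(68/5601 + 45871) = (-48617 + (-7839 - 23218))/(256923539/5601) = (-48617 - 31057)*(5601/256923539) = -79674*5601/256923539 = -446254074/256923539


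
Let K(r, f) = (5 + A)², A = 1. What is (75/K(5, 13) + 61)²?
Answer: 573049/144 ≈ 3979.5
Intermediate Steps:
K(r, f) = 36 (K(r, f) = (5 + 1)² = 6² = 36)
(75/K(5, 13) + 61)² = (75/36 + 61)² = (75*(1/36) + 61)² = (25/12 + 61)² = (757/12)² = 573049/144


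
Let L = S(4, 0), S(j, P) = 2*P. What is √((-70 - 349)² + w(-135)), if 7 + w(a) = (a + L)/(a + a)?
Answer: √702218/2 ≈ 418.99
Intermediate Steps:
L = 0 (L = 2*0 = 0)
w(a) = -13/2 (w(a) = -7 + (a + 0)/(a + a) = -7 + a/((2*a)) = -7 + a*(1/(2*a)) = -7 + ½ = -13/2)
√((-70 - 349)² + w(-135)) = √((-70 - 349)² - 13/2) = √((-419)² - 13/2) = √(175561 - 13/2) = √(351109/2) = √702218/2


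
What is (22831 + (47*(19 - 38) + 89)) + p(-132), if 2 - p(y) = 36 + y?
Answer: 22125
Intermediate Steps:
p(y) = -34 - y (p(y) = 2 - (36 + y) = 2 + (-36 - y) = -34 - y)
(22831 + (47*(19 - 38) + 89)) + p(-132) = (22831 + (47*(19 - 38) + 89)) + (-34 - 1*(-132)) = (22831 + (47*(-19) + 89)) + (-34 + 132) = (22831 + (-893 + 89)) + 98 = (22831 - 804) + 98 = 22027 + 98 = 22125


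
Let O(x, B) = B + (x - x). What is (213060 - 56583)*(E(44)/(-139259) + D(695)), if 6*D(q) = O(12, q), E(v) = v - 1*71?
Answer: 5048217525553/278518 ≈ 1.8125e+7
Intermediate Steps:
E(v) = -71 + v (E(v) = v - 71 = -71 + v)
O(x, B) = B (O(x, B) = B + 0 = B)
D(q) = q/6
(213060 - 56583)*(E(44)/(-139259) + D(695)) = (213060 - 56583)*((-71 + 44)/(-139259) + (1/6)*695) = 156477*(-27*(-1/139259) + 695/6) = 156477*(27/139259 + 695/6) = 156477*(96785167/835554) = 5048217525553/278518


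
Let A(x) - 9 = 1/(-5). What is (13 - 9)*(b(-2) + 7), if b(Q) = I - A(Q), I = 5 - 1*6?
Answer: -56/5 ≈ -11.200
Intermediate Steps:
A(x) = 44/5 (A(x) = 9 + 1/(-5) = 9 - 1/5 = 44/5)
I = -1 (I = 5 - 6 = -1)
b(Q) = -49/5 (b(Q) = -1 - 1*44/5 = -1 - 44/5 = -49/5)
(13 - 9)*(b(-2) + 7) = (13 - 9)*(-49/5 + 7) = 4*(-14/5) = -56/5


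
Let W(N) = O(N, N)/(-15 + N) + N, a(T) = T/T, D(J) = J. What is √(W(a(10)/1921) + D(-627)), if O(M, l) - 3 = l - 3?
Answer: I*√1921007399402755030/55351694 ≈ 25.04*I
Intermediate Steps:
a(T) = 1
O(M, l) = l (O(M, l) = 3 + (l - 3) = 3 + (-3 + l) = l)
W(N) = N + N/(-15 + N) (W(N) = N/(-15 + N) + N = N + N/(-15 + N))
√(W(a(10)/1921) + D(-627)) = √((1/1921)*(-14 + 1/1921)/(-15 + 1/1921) - 627) = √((1*(1/1921))*(-14 + 1*(1/1921))/(-15 + 1*(1/1921)) - 627) = √((-14 + 1/1921)/(1921*(-15 + 1/1921)) - 627) = √((1/1921)*(-26893/1921)/(-28814/1921) - 627) = √((1/1921)*(-1921/28814)*(-26893/1921) - 627) = √(26893/55351694 - 627) = √(-34705485245/55351694) = I*√1921007399402755030/55351694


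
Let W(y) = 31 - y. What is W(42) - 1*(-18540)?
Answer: 18529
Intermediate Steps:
W(42) - 1*(-18540) = (31 - 1*42) - 1*(-18540) = (31 - 42) + 18540 = -11 + 18540 = 18529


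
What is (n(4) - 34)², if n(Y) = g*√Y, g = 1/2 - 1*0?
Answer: 1089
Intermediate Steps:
g = ½ (g = ½ + 0 = ½ ≈ 0.50000)
n(Y) = √Y/2
(n(4) - 34)² = (√4/2 - 34)² = ((½)*2 - 34)² = (1 - 34)² = (-33)² = 1089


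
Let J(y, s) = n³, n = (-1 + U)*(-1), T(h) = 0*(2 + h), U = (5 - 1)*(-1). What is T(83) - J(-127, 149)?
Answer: -125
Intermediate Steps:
U = -4 (U = 4*(-1) = -4)
T(h) = 0
n = 5 (n = (-1 - 4)*(-1) = -5*(-1) = 5)
J(y, s) = 125 (J(y, s) = 5³ = 125)
T(83) - J(-127, 149) = 0 - 1*125 = 0 - 125 = -125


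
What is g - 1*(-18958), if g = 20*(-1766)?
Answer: -16362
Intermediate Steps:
g = -35320
g - 1*(-18958) = -35320 - 1*(-18958) = -35320 + 18958 = -16362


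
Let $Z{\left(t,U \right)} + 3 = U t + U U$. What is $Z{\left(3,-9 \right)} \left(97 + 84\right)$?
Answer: $9231$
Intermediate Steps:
$Z{\left(t,U \right)} = -3 + U^{2} + U t$ ($Z{\left(t,U \right)} = -3 + \left(U t + U U\right) = -3 + \left(U t + U^{2}\right) = -3 + \left(U^{2} + U t\right) = -3 + U^{2} + U t$)
$Z{\left(3,-9 \right)} \left(97 + 84\right) = \left(-3 + \left(-9\right)^{2} - 27\right) \left(97 + 84\right) = \left(-3 + 81 - 27\right) 181 = 51 \cdot 181 = 9231$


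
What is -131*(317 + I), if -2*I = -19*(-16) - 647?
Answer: -127987/2 ≈ -63994.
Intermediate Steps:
I = 343/2 (I = -(-19*(-16) - 647)/2 = -(304 - 647)/2 = -1/2*(-343) = 343/2 ≈ 171.50)
-131*(317 + I) = -131*(317 + 343/2) = -131*977/2 = -127987/2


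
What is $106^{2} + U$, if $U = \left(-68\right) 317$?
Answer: $-10320$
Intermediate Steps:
$U = -21556$
$106^{2} + U = 106^{2} - 21556 = 11236 - 21556 = -10320$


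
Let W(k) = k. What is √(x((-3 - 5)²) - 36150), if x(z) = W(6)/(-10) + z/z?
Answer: 2*I*√225935/5 ≈ 190.13*I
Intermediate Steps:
x(z) = ⅖ (x(z) = 6/(-10) + z/z = 6*(-⅒) + 1 = -⅗ + 1 = ⅖)
√(x((-3 - 5)²) - 36150) = √(⅖ - 36150) = √(-180748/5) = 2*I*√225935/5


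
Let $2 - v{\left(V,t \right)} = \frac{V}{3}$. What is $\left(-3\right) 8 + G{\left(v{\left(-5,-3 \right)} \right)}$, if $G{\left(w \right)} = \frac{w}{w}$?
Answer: $-23$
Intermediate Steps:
$v{\left(V,t \right)} = 2 - \frac{V}{3}$
$G{\left(w \right)} = 1$
$\left(-3\right) 8 + G{\left(v{\left(-5,-3 \right)} \right)} = \left(-3\right) 8 + 1 = -24 + 1 = -23$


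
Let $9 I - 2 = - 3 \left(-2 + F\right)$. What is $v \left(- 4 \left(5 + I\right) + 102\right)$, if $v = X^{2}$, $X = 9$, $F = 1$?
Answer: $6462$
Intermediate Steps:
$I = \frac{5}{9}$ ($I = \frac{2}{9} + \frac{\left(-3\right) \left(-2 + 1\right)}{9} = \frac{2}{9} + \frac{\left(-3\right) \left(-1\right)}{9} = \frac{2}{9} + \frac{1}{9} \cdot 3 = \frac{2}{9} + \frac{1}{3} = \frac{5}{9} \approx 0.55556$)
$v = 81$ ($v = 9^{2} = 81$)
$v \left(- 4 \left(5 + I\right) + 102\right) = 81 \left(- 4 \left(5 + \frac{5}{9}\right) + 102\right) = 81 \left(\left(-4\right) \frac{50}{9} + 102\right) = 81 \left(- \frac{200}{9} + 102\right) = 81 \cdot \frac{718}{9} = 6462$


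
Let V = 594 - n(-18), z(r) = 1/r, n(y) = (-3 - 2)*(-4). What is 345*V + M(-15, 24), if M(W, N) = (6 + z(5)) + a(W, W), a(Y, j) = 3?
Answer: 990196/5 ≈ 1.9804e+5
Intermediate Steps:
n(y) = 20 (n(y) = -5*(-4) = 20)
M(W, N) = 46/5 (M(W, N) = (6 + 1/5) + 3 = (6 + ⅕) + 3 = 31/5 + 3 = 46/5)
V = 574 (V = 594 - 1*20 = 594 - 20 = 574)
345*V + M(-15, 24) = 345*574 + 46/5 = 198030 + 46/5 = 990196/5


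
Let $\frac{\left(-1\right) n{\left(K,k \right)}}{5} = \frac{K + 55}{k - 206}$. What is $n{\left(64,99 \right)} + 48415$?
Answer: $\frac{5181000}{107} \approx 48421.0$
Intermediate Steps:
$n{\left(K,k \right)} = - \frac{5 \left(55 + K\right)}{-206 + k}$ ($n{\left(K,k \right)} = - 5 \frac{K + 55}{k - 206} = - 5 \frac{55 + K}{-206 + k} = - \frac{5 \left(55 + K\right)}{-206 + k}$)
$n{\left(64,99 \right)} + 48415 = \frac{5 \left(-55 - 64\right)}{-206 + 99} + 48415 = \frac{5 \left(-55 - 64\right)}{-107} + 48415 = 5 \left(- \frac{1}{107}\right) \left(-119\right) + 48415 = \frac{595}{107} + 48415 = \frac{5181000}{107}$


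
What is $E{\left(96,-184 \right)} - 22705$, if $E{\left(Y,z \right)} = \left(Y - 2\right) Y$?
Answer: $-13681$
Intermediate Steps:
$E{\left(Y,z \right)} = Y \left(-2 + Y\right)$ ($E{\left(Y,z \right)} = \left(-2 + Y\right) Y = Y \left(-2 + Y\right)$)
$E{\left(96,-184 \right)} - 22705 = 96 \left(-2 + 96\right) - 22705 = 96 \cdot 94 - 22705 = 9024 - 22705 = -13681$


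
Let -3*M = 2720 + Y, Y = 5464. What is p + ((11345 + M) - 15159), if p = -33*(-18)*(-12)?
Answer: -13670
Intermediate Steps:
M = -2728 (M = -(2720 + 5464)/3 = -⅓*8184 = -2728)
p = -7128 (p = 594*(-12) = -7128)
p + ((11345 + M) - 15159) = -7128 + ((11345 - 2728) - 15159) = -7128 + (8617 - 15159) = -7128 - 6542 = -13670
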